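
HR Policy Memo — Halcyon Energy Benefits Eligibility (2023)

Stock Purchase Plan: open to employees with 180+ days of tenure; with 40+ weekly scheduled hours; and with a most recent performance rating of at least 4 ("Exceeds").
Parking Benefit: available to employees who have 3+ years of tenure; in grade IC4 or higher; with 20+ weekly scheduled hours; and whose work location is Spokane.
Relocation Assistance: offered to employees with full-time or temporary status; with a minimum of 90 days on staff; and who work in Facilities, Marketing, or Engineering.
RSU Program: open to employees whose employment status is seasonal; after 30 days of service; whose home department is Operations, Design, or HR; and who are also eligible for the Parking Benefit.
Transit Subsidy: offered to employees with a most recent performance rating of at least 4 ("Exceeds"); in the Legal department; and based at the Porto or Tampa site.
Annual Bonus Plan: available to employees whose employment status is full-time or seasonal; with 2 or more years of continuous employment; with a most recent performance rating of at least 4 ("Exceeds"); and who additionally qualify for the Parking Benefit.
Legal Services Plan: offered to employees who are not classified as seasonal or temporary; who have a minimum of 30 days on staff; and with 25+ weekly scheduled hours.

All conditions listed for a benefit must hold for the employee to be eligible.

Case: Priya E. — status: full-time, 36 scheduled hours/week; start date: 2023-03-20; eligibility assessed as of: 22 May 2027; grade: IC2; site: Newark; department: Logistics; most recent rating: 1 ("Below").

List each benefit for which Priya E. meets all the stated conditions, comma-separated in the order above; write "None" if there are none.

Service from 2023-03-20 to 22 May 2027: 1524 days.
Stock Purchase Plan — service 1524 days ≥ 180 days ✓; 36 hrs/wk < 40 ✗ → not eligible.
Parking Benefit — service 1524 days ≥ 3 years (≈1095 days) ✓; grade IC2 < IC4 ✗ → not eligible.
Relocation Assistance — status full-time ✓; service 1524 days ≥ 90 days ✓; dept Logistics ✗ → not eligible.
RSU Program — status full-time ✗ (requires seasonal) → not eligible.
Transit Subsidy — rating 1 < 4 ✗ → not eligible.
Annual Bonus Plan — status full-time ✓; service 1524 days ≥ 2 years (≈730 days) ✓; rating 1 < 4 ✗ → not eligible.
Legal Services Plan — status full-time ✓ (not excluded); service 1524 days ≥ 30 days ✓; 36 hrs/wk ≥ 25 ✓ → eligible.

Legal Services Plan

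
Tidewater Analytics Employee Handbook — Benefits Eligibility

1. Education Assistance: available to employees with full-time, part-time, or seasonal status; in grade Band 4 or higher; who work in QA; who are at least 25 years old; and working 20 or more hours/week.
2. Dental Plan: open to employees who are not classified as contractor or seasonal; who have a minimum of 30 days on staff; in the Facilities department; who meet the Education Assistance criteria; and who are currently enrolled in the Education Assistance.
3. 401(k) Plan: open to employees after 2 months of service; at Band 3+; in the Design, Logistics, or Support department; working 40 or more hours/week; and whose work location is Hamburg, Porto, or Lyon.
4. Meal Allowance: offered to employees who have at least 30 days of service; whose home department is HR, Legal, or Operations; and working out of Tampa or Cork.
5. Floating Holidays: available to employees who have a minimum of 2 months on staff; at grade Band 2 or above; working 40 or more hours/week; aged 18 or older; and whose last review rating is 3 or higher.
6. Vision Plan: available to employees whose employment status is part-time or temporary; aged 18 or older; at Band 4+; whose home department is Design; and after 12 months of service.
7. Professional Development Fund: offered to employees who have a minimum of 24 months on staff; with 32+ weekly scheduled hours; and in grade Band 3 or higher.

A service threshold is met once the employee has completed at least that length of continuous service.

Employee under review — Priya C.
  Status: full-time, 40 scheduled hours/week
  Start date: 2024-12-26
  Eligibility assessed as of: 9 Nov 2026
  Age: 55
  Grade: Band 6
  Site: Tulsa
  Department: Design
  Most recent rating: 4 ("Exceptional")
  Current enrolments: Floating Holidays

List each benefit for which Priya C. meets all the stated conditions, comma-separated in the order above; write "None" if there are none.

Floating Holidays

Service from 2024-12-26 to 9 Nov 2026: 683 days.
Education Assistance — status full-time ✓; grade Band 6 ≥ Band 4 ✓; dept Design ✗ → not eligible.
Dental Plan — status full-time ✓ (not excluded); service 683 days ≥ 30 days ✓; dept Design ✗ → not eligible.
401(k) Plan — service 683 days ≥ 2 months (≈60 days) ✓; grade Band 6 ≥ Band 3 ✓; dept Design ✓; 40 hrs/wk ≥ 40 ✓; site Tulsa ✗ (not Hamburg, Porto, or Lyon) → not eligible.
Meal Allowance — service 683 days ≥ 30 days ✓; dept Design ✗ → not eligible.
Floating Holidays — service 683 days ≥ 2 months (≈60 days) ✓; grade Band 6 ≥ Band 2 ✓; 40 hrs/wk ≥ 40 ✓; age 55 ≥ 18 ✓; rating 4 ≥ 3 ✓ → eligible.
Vision Plan — status full-time ✗ (requires part-time or temporary) → not eligible.
Professional Development Fund — service 683 days < 24 months (≈720 days) ✗ → not eligible.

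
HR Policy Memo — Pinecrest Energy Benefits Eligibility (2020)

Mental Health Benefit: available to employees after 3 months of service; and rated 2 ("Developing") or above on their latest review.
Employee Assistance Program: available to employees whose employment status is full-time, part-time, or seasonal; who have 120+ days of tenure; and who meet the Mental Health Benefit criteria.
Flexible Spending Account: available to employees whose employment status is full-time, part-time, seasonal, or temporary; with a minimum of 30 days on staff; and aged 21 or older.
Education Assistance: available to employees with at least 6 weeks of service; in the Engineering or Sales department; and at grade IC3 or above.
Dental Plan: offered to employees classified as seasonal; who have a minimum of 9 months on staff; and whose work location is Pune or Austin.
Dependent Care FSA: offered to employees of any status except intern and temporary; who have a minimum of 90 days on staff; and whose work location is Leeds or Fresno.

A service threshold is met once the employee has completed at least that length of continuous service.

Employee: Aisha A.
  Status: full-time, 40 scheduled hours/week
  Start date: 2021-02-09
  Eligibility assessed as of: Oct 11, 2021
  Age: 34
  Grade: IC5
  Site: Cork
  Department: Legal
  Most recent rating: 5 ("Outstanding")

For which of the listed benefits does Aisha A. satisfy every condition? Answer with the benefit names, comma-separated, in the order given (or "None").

Mental Health Benefit, Employee Assistance Program, Flexible Spending Account

Service from 2021-02-09 to Oct 11, 2021: 244 days.
Mental Health Benefit — service 244 days ≥ 3 months (≈90 days) ✓; rating 5 ≥ 2 ✓ → eligible.
Employee Assistance Program — status full-time ✓; service 244 days ≥ 120 days ✓; eligible for Mental Health Benefit ✓ → eligible.
Flexible Spending Account — status full-time ✓; service 244 days ≥ 30 days ✓; age 34 ≥ 21 ✓ → eligible.
Education Assistance — service 244 days ≥ 6 weeks (≈42 days) ✓; dept Legal ✗ → not eligible.
Dental Plan — status full-time ✗ (requires seasonal) → not eligible.
Dependent Care FSA — status full-time ✓ (not excluded); service 244 days ≥ 90 days ✓; site Cork ✗ (not Leeds or Fresno) → not eligible.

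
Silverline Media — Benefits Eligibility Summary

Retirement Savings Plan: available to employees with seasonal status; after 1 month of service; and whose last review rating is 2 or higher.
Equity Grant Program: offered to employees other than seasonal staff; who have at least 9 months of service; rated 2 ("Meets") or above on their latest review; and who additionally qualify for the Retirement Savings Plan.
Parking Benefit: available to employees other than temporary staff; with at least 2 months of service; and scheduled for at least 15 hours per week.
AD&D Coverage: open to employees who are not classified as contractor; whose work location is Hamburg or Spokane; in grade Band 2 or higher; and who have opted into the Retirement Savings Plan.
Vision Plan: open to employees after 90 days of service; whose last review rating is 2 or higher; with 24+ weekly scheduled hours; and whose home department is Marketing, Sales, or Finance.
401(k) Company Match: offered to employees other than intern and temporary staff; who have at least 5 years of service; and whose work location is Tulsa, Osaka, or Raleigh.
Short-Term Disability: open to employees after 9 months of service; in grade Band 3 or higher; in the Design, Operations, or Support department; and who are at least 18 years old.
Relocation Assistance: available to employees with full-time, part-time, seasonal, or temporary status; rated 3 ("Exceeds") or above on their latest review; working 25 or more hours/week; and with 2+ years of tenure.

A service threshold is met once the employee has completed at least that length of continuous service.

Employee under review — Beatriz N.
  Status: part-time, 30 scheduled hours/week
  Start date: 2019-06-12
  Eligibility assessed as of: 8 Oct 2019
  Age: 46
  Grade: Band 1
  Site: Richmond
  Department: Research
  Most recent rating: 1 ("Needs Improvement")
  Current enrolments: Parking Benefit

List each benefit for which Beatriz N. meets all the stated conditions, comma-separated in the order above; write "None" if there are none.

Service from 2019-06-12 to 8 Oct 2019: 118 days.
Retirement Savings Plan — status part-time ✗ (requires seasonal) → not eligible.
Equity Grant Program — status part-time ✓ (not excluded); service 118 days < 9 months (≈270 days) ✗ → not eligible.
Parking Benefit — status part-time ✓ (not excluded); service 118 days ≥ 2 months (≈60 days) ✓; 30 hrs/wk ≥ 15 ✓ → eligible.
AD&D Coverage — status part-time ✓ (not excluded); site Richmond ✗ (not Hamburg or Spokane) → not eligible.
Vision Plan — service 118 days ≥ 90 days ✓; rating 1 < 2 ✗ → not eligible.
401(k) Company Match — status part-time ✓ (not excluded); service 118 days < 5 years (≈1825 days) ✗ → not eligible.
Short-Term Disability — service 118 days < 9 months (≈270 days) ✗ → not eligible.
Relocation Assistance — status part-time ✓; rating 1 < 3 ✗ → not eligible.

Parking Benefit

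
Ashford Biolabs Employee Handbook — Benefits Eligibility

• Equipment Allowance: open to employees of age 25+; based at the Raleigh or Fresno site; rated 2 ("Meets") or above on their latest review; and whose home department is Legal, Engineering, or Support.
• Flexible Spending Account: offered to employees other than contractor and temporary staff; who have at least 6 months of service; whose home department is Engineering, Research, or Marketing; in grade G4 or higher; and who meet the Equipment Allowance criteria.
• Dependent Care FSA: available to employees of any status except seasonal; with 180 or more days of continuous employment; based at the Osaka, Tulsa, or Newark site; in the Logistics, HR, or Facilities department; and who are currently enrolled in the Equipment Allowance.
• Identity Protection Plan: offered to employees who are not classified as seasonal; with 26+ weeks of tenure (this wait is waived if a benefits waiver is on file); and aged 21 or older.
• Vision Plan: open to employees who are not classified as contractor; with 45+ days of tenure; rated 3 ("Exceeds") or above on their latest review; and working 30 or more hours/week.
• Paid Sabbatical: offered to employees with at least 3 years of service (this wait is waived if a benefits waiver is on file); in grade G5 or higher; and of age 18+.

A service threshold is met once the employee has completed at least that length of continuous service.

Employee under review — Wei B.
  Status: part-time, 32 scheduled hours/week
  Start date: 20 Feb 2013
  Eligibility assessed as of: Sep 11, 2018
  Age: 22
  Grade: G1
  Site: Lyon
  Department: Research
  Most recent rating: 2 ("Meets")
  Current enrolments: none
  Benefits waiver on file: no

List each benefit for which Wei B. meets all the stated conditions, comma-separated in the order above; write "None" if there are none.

Identity Protection Plan

Service from 20 Feb 2013 to Sep 11, 2018: 2029 days.
Equipment Allowance — age 22 < 25 ✗ → not eligible.
Flexible Spending Account — status part-time ✓ (not excluded); service 2029 days ≥ 6 months (≈180 days) ✓; dept Research ✓; grade G1 < G4 ✗ → not eligible.
Dependent Care FSA — status part-time ✓ (not excluded); service 2029 days ≥ 180 days ✓; site Lyon ✗ (not Osaka, Tulsa, or Newark) → not eligible.
Identity Protection Plan — status part-time ✓ (not excluded); no waiver, service 2029 days ≥ 26 weeks (≈182 days) ✓; age 22 ≥ 21 ✓ → eligible.
Vision Plan — status part-time ✓ (not excluded); service 2029 days ≥ 45 days ✓; rating 2 < 3 ✗ → not eligible.
Paid Sabbatical — no waiver, service 2029 days ≥ 3 years (≈1095 days) ✓; grade G1 < G5 ✗ → not eligible.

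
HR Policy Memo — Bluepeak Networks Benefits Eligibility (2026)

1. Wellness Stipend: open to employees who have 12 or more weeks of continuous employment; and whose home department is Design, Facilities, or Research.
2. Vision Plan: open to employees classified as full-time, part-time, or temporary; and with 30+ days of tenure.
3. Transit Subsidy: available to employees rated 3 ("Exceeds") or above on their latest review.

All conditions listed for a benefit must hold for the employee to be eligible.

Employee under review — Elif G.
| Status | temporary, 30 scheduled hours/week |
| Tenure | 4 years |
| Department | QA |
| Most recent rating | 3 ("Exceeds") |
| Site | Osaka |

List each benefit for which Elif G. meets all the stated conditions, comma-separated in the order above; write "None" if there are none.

Vision Plan, Transit Subsidy

Wellness Stipend — service 4 years ≥ 12 weeks (≈84 days) ✓; dept QA ✗ → not eligible.
Vision Plan — status temporary ✓; service 4 years ≥ 30 days ✓ → eligible.
Transit Subsidy — rating 3 ≥ 3 ✓ → eligible.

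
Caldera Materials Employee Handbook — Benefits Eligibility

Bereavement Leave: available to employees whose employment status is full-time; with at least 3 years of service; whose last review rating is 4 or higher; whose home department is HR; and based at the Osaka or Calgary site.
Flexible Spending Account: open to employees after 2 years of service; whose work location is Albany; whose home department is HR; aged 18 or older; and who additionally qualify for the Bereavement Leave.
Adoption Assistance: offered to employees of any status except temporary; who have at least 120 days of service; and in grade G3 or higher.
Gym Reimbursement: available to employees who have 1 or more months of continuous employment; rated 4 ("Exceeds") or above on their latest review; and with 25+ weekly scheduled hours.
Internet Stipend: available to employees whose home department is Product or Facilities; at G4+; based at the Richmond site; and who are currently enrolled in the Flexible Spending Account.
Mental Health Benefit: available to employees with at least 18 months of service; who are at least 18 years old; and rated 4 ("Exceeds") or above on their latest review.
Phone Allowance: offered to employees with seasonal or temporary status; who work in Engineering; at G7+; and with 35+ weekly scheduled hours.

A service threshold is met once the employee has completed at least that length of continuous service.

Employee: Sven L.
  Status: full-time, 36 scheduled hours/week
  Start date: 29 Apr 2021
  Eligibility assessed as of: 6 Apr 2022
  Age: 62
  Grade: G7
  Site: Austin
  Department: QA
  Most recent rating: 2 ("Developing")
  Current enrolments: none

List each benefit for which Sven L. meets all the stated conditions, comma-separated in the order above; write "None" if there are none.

Adoption Assistance

Service from 29 Apr 2021 to 6 Apr 2022: 342 days.
Bereavement Leave — status full-time ✓; service 342 days < 3 years (≈1095 days) ✗ → not eligible.
Flexible Spending Account — service 342 days < 2 years (≈730 days) ✗ → not eligible.
Adoption Assistance — status full-time ✓ (not excluded); service 342 days ≥ 120 days ✓; grade G7 ≥ G3 ✓ → eligible.
Gym Reimbursement — service 342 days ≥ 1 month (≈30 days) ✓; rating 2 < 4 ✗ → not eligible.
Internet Stipend — dept QA ✗ → not eligible.
Mental Health Benefit — service 342 days < 18 months (≈540 days) ✗ → not eligible.
Phone Allowance — status full-time ✗ (requires seasonal or temporary) → not eligible.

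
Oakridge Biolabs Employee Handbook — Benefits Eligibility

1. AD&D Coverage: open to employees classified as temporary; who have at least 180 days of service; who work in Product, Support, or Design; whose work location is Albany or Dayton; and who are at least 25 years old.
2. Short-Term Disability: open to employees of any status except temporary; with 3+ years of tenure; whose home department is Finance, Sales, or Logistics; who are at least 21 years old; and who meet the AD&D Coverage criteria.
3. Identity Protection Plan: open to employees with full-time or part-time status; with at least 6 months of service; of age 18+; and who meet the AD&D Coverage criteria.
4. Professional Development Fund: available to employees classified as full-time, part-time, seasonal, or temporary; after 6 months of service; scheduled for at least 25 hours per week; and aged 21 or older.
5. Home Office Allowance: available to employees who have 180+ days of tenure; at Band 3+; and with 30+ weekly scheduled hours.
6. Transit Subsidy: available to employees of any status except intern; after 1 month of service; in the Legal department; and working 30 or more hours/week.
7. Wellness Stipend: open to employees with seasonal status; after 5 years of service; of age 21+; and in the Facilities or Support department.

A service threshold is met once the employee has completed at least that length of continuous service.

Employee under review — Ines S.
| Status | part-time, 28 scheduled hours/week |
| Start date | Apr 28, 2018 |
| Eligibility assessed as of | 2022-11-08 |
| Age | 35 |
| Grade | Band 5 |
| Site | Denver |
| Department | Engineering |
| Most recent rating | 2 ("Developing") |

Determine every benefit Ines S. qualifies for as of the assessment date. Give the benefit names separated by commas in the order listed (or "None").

Professional Development Fund

Service from Apr 28, 2018 to 2022-11-08: 1655 days.
AD&D Coverage — status part-time ✗ (requires temporary) → not eligible.
Short-Term Disability — status part-time ✓ (not excluded); service 1655 days ≥ 3 years (≈1095 days) ✓; dept Engineering ✗ → not eligible.
Identity Protection Plan — status part-time ✓; service 1655 days ≥ 6 months (≈180 days) ✓; age 35 ≥ 18 ✓; not eligible for AD&D Coverage ✗ → not eligible.
Professional Development Fund — status part-time ✓; service 1655 days ≥ 6 months (≈180 days) ✓; 28 hrs/wk ≥ 25 ✓; age 35 ≥ 21 ✓ → eligible.
Home Office Allowance — service 1655 days ≥ 180 days ✓; grade Band 5 ≥ Band 3 ✓; 28 hrs/wk < 30 ✗ → not eligible.
Transit Subsidy — status part-time ✓ (not excluded); service 1655 days ≥ 1 month (≈30 days) ✓; dept Engineering ✗ → not eligible.
Wellness Stipend — status part-time ✗ (requires seasonal) → not eligible.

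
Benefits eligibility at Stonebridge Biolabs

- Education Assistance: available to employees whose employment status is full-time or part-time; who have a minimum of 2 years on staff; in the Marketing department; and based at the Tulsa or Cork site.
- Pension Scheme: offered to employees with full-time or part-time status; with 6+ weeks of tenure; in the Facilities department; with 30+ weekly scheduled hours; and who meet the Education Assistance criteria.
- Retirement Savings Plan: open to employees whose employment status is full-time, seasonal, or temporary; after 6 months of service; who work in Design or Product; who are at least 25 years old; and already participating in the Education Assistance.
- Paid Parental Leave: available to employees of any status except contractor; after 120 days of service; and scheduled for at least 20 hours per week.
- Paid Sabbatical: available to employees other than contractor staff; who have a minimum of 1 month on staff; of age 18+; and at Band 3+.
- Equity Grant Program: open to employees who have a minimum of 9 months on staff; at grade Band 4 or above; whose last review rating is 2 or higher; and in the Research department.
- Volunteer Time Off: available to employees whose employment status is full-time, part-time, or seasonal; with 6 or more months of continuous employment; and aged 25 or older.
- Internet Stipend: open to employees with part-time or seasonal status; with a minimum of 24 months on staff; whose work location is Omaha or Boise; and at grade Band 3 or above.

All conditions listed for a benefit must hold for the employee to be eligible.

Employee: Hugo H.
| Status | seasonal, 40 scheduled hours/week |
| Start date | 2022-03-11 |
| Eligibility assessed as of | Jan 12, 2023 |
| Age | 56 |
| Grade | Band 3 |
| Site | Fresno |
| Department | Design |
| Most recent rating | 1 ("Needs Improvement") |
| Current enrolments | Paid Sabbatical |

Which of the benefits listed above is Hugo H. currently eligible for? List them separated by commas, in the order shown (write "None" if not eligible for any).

Service from 2022-03-11 to Jan 12, 2023: 307 days.
Education Assistance — status seasonal ✗ (requires full-time or part-time) → not eligible.
Pension Scheme — status seasonal ✗ (requires full-time or part-time) → not eligible.
Retirement Savings Plan — status seasonal ✓; service 307 days ≥ 6 months (≈180 days) ✓; dept Design ✓; age 56 ≥ 25 ✓; not enrolled in Education Assistance ✗ → not eligible.
Paid Parental Leave — status seasonal ✓ (not excluded); service 307 days ≥ 120 days ✓; 40 hrs/wk ≥ 20 ✓ → eligible.
Paid Sabbatical — status seasonal ✓ (not excluded); service 307 days ≥ 1 month (≈30 days) ✓; age 56 ≥ 18 ✓; grade Band 3 ≥ Band 3 ✓ → eligible.
Equity Grant Program — service 307 days ≥ 9 months (≈270 days) ✓; grade Band 3 < Band 4 ✗ → not eligible.
Volunteer Time Off — status seasonal ✓; service 307 days ≥ 6 months (≈180 days) ✓; age 56 ≥ 25 ✓ → eligible.
Internet Stipend — status seasonal ✓; service 307 days < 24 months (≈720 days) ✗ → not eligible.

Paid Parental Leave, Paid Sabbatical, Volunteer Time Off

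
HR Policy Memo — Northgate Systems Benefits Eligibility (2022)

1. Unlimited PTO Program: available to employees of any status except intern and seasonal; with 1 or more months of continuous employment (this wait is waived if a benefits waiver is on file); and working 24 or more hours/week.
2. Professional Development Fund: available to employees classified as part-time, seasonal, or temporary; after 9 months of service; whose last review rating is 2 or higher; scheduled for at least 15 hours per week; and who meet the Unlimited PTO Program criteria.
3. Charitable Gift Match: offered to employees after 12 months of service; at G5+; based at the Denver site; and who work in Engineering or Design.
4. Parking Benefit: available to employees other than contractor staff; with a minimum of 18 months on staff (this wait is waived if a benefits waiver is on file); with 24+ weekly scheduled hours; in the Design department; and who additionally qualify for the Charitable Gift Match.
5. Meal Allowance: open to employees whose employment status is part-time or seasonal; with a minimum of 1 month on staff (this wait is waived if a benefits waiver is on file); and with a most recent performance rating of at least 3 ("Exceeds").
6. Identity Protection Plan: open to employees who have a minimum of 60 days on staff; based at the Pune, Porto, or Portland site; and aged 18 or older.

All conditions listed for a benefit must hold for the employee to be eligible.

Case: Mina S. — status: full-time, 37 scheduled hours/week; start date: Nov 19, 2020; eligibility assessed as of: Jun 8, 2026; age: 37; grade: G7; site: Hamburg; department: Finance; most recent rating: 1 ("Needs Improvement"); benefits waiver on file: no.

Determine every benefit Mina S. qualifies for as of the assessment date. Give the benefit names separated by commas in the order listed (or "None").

Service from Nov 19, 2020 to Jun 8, 2026: 2027 days.
Unlimited PTO Program — status full-time ✓ (not excluded); no waiver, service 2027 days ≥ 1 month (≈30 days) ✓; 37 hrs/wk ≥ 24 ✓ → eligible.
Professional Development Fund — status full-time ✗ (requires part-time, seasonal, or temporary) → not eligible.
Charitable Gift Match — service 2027 days ≥ 12 months (≈360 days) ✓; grade G7 ≥ G5 ✓; site Hamburg ✗ (not Denver) → not eligible.
Parking Benefit — status full-time ✓ (not excluded); no waiver, service 2027 days ≥ 18 months (≈540 days) ✓; 37 hrs/wk ≥ 24 ✓; dept Finance ✗ → not eligible.
Meal Allowance — status full-time ✗ (requires part-time or seasonal) → not eligible.
Identity Protection Plan — service 2027 days ≥ 60 days ✓; site Hamburg ✗ (not Pune, Porto, or Portland) → not eligible.

Unlimited PTO Program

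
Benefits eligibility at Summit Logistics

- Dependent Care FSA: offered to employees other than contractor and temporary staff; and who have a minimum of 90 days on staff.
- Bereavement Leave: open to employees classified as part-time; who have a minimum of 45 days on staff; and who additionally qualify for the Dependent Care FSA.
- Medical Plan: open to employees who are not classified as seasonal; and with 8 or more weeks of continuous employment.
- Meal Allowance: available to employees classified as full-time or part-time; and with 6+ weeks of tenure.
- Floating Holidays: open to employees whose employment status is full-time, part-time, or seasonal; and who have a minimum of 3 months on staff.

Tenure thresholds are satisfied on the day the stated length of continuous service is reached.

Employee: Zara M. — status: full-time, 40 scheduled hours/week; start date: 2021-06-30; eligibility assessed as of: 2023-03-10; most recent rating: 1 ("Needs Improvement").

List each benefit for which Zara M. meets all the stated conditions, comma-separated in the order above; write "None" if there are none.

Service from 2021-06-30 to 2023-03-10: 618 days.
Dependent Care FSA — status full-time ✓ (not excluded); service 618 days ≥ 90 days ✓ → eligible.
Bereavement Leave — status full-time ✗ (requires part-time) → not eligible.
Medical Plan — status full-time ✓ (not excluded); service 618 days ≥ 8 weeks (≈56 days) ✓ → eligible.
Meal Allowance — status full-time ✓; service 618 days ≥ 6 weeks (≈42 days) ✓ → eligible.
Floating Holidays — status full-time ✓; service 618 days ≥ 3 months (≈90 days) ✓ → eligible.

Dependent Care FSA, Medical Plan, Meal Allowance, Floating Holidays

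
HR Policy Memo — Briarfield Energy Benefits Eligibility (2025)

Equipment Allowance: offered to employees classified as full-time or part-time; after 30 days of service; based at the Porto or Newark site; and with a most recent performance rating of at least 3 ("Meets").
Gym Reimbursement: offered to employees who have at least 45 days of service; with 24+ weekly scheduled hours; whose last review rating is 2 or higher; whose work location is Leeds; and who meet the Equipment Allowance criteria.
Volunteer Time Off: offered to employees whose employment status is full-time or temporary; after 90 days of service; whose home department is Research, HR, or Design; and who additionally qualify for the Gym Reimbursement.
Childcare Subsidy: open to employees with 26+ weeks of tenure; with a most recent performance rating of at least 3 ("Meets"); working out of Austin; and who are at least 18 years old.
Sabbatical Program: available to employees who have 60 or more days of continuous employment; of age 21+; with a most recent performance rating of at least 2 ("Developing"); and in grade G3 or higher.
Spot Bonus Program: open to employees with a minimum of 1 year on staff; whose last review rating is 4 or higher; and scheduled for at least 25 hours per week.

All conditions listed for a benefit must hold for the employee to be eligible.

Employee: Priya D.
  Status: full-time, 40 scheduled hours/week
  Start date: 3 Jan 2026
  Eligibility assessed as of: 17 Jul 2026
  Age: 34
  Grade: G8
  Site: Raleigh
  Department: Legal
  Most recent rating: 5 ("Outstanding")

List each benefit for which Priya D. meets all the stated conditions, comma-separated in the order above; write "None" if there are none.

Service from 3 Jan 2026 to 17 Jul 2026: 195 days.
Equipment Allowance — status full-time ✓; service 195 days ≥ 30 days ✓; site Raleigh ✗ (not Porto or Newark) → not eligible.
Gym Reimbursement — service 195 days ≥ 45 days ✓; 40 hrs/wk ≥ 24 ✓; rating 5 ≥ 2 ✓; site Raleigh ✗ (not Leeds) → not eligible.
Volunteer Time Off — status full-time ✓; service 195 days ≥ 90 days ✓; dept Legal ✗ → not eligible.
Childcare Subsidy — service 195 days ≥ 26 weeks (≈182 days) ✓; rating 5 ≥ 3 ✓; site Raleigh ✗ (not Austin) → not eligible.
Sabbatical Program — service 195 days ≥ 60 days ✓; age 34 ≥ 21 ✓; rating 5 ≥ 2 ✓; grade G8 ≥ G3 ✓ → eligible.
Spot Bonus Program — service 195 days < 1 year (≈365 days) ✗ → not eligible.

Sabbatical Program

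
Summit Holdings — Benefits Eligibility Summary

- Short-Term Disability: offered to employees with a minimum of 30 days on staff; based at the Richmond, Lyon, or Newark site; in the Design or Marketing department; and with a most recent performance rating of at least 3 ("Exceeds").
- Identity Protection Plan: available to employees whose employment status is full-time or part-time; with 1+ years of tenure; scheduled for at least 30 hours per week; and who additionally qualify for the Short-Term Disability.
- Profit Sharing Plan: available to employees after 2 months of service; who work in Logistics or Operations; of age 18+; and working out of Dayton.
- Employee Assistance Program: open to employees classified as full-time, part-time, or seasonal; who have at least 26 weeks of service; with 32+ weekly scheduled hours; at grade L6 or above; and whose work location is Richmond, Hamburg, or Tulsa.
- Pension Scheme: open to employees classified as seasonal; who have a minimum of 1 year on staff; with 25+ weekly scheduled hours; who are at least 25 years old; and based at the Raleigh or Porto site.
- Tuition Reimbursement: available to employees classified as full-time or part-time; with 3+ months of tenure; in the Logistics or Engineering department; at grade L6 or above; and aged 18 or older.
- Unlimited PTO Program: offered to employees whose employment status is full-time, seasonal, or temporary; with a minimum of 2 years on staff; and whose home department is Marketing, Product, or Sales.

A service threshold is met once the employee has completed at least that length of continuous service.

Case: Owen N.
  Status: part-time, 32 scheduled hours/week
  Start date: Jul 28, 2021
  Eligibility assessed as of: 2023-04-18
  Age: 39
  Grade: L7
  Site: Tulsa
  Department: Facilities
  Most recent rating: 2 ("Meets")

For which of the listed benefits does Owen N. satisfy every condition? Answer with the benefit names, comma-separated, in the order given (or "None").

Employee Assistance Program

Service from Jul 28, 2021 to 2023-04-18: 629 days.
Short-Term Disability — service 629 days ≥ 30 days ✓; site Tulsa ✗ (not Richmond, Lyon, or Newark) → not eligible.
Identity Protection Plan — status part-time ✓; service 629 days ≥ 1 year (≈365 days) ✓; 32 hrs/wk ≥ 30 ✓; not eligible for Short-Term Disability ✗ → not eligible.
Profit Sharing Plan — service 629 days ≥ 2 months (≈60 days) ✓; dept Facilities ✗ → not eligible.
Employee Assistance Program — status part-time ✓; service 629 days ≥ 26 weeks (≈182 days) ✓; 32 hrs/wk ≥ 32 ✓; grade L7 ≥ L6 ✓; site Tulsa ✓ → eligible.
Pension Scheme — status part-time ✗ (requires seasonal) → not eligible.
Tuition Reimbursement — status part-time ✓; service 629 days ≥ 3 months (≈90 days) ✓; dept Facilities ✗ → not eligible.
Unlimited PTO Program — status part-time ✗ (requires full-time, seasonal, or temporary) → not eligible.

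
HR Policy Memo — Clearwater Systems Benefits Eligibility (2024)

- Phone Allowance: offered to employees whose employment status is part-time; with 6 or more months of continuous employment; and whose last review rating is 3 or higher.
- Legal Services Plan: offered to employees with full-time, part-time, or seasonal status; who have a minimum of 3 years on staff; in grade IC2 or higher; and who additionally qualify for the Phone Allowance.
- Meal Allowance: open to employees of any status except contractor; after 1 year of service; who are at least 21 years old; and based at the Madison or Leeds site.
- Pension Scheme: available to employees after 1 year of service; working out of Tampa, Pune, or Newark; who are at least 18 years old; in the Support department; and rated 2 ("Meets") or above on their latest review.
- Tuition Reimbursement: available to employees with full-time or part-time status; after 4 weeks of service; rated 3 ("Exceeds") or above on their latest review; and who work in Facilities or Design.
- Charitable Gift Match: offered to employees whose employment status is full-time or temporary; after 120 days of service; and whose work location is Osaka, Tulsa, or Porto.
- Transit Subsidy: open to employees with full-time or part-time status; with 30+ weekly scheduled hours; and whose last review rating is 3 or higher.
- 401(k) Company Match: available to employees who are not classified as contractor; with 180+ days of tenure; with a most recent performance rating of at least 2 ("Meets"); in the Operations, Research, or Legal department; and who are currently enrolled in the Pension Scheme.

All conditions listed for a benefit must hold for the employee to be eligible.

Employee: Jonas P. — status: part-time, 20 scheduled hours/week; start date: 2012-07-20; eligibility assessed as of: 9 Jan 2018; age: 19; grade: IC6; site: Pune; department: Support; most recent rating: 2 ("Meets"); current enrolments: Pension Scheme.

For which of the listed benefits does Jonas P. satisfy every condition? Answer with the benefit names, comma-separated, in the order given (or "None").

Pension Scheme

Service from 2012-07-20 to 9 Jan 2018: 1999 days.
Phone Allowance — status part-time ✓; service 1999 days ≥ 6 months (≈180 days) ✓; rating 2 < 3 ✗ → not eligible.
Legal Services Plan — status part-time ✓; service 1999 days ≥ 3 years (≈1095 days) ✓; grade IC6 ≥ IC2 ✓; not eligible for Phone Allowance ✗ → not eligible.
Meal Allowance — status part-time ✓ (not excluded); service 1999 days ≥ 1 year (≈365 days) ✓; age 19 < 21 ✗ → not eligible.
Pension Scheme — service 1999 days ≥ 1 year (≈365 days) ✓; site Pune ✓; age 19 ≥ 18 ✓; dept Support ✓; rating 2 ≥ 2 ✓ → eligible.
Tuition Reimbursement — status part-time ✓; service 1999 days ≥ 4 weeks (≈28 days) ✓; rating 2 < 3 ✗ → not eligible.
Charitable Gift Match — status part-time ✗ (requires full-time or temporary) → not eligible.
Transit Subsidy — status part-time ✓; 20 hrs/wk < 30 ✗ → not eligible.
401(k) Company Match — status part-time ✓ (not excluded); service 1999 days ≥ 180 days ✓; rating 2 ≥ 2 ✓; dept Support ✗ → not eligible.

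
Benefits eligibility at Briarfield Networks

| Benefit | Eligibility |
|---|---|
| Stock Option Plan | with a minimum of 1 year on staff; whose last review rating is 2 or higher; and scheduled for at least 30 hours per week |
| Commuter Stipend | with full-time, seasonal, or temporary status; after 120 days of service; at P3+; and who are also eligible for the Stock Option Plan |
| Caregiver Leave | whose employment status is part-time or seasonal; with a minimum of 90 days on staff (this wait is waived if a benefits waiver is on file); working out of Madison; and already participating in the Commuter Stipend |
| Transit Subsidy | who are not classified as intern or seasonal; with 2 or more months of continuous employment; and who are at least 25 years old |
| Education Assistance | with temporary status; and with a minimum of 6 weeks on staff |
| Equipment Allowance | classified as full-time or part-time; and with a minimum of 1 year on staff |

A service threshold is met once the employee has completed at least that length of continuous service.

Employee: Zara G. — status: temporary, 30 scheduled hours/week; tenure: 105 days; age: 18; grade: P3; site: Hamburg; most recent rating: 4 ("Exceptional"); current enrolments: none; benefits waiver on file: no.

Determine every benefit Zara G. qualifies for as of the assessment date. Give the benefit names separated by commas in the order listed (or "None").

Stock Option Plan — service 105 days < 1 year (≈365 days) ✗ → not eligible.
Commuter Stipend — status temporary ✓; service 105 days < 120 days ✗ → not eligible.
Caregiver Leave — status temporary ✗ (requires part-time or seasonal) → not eligible.
Transit Subsidy — status temporary ✓ (not excluded); service 105 days ≥ 2 months (≈60 days) ✓; age 18 < 25 ✗ → not eligible.
Education Assistance — status temporary ✓; service 105 days ≥ 6 weeks (≈42 days) ✓ → eligible.
Equipment Allowance — status temporary ✗ (requires full-time or part-time) → not eligible.

Education Assistance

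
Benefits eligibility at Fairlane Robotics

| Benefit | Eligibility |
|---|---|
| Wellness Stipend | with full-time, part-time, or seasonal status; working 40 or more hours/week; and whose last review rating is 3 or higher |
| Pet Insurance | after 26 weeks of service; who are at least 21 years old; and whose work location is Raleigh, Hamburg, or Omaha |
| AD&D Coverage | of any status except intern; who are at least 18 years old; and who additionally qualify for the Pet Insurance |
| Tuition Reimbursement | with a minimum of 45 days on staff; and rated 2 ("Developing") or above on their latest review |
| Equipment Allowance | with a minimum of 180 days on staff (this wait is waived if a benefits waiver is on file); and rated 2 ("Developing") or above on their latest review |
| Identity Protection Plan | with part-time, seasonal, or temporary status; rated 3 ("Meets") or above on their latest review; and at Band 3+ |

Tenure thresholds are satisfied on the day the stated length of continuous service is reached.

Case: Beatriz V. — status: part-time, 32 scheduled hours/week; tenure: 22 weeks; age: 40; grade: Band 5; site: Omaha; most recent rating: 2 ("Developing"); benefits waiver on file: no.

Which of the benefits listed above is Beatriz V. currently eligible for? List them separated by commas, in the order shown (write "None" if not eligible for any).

Tuition Reimbursement

Wellness Stipend — status part-time ✓; 32 hrs/wk < 40 ✗ → not eligible.
Pet Insurance — service 22 weeks < 26 weeks ✗ → not eligible.
AD&D Coverage — status part-time ✓ (not excluded); age 40 ≥ 18 ✓; not eligible for Pet Insurance ✗ → not eligible.
Tuition Reimbursement — service 22 weeks ≥ 45 days ✓; rating 2 ≥ 2 ✓ → eligible.
Equipment Allowance — no waiver, service 22 weeks < 180 days ✗ → not eligible.
Identity Protection Plan — status part-time ✓; rating 2 < 3 ✗ → not eligible.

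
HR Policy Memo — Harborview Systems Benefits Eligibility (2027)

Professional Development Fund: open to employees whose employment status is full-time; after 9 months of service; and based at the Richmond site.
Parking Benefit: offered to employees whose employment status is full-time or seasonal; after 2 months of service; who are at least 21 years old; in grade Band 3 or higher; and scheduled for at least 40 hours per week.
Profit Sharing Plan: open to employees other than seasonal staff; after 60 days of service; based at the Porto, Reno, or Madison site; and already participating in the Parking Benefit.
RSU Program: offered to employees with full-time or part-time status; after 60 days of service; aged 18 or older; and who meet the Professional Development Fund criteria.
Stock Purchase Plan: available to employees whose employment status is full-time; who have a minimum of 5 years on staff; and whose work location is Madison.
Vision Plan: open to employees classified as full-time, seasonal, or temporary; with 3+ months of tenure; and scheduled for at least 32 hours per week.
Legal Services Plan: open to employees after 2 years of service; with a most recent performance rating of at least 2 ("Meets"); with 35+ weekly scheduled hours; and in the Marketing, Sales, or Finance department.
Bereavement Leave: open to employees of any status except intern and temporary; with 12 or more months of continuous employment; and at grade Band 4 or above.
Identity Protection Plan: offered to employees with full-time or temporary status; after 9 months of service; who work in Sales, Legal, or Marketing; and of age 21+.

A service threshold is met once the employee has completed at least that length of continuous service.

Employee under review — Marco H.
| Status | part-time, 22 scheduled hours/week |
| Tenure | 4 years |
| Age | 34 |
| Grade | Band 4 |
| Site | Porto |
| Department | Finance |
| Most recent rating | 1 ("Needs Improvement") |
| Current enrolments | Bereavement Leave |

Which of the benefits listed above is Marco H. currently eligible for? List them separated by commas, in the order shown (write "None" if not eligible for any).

Professional Development Fund — status part-time ✗ (requires full-time) → not eligible.
Parking Benefit — status part-time ✗ (requires full-time or seasonal) → not eligible.
Profit Sharing Plan — status part-time ✓ (not excluded); service 4 years ≥ 60 days ✓; site Porto ✓; not enrolled in Parking Benefit ✗ → not eligible.
RSU Program — status part-time ✓; service 4 years ≥ 60 days ✓; age 34 ≥ 18 ✓; not eligible for Professional Development Fund ✗ → not eligible.
Stock Purchase Plan — status part-time ✗ (requires full-time) → not eligible.
Vision Plan — status part-time ✗ (requires full-time, seasonal, or temporary) → not eligible.
Legal Services Plan — service 4 years ≥ 2 years ✓; rating 1 < 2 ✗ → not eligible.
Bereavement Leave — status part-time ✓ (not excluded); service 4 years ≥ 12 months (≈360 days) ✓; grade Band 4 ≥ Band 4 ✓ → eligible.
Identity Protection Plan — status part-time ✗ (requires full-time or temporary) → not eligible.

Bereavement Leave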